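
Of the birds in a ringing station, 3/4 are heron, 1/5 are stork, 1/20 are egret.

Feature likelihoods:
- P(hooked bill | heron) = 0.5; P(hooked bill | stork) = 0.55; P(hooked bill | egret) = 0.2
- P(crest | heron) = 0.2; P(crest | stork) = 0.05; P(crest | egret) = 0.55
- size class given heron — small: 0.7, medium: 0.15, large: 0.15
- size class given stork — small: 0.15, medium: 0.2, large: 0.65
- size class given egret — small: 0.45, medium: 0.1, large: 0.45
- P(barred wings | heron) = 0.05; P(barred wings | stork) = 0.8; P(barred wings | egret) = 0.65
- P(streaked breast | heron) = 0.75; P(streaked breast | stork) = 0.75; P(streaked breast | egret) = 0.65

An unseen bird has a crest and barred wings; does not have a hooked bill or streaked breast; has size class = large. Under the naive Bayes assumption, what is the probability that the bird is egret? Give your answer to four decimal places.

0.7563

heron: 0.75 × (1−0.5) × 0.2 × 0.15 × 0.05 × (1−0.75) = 0.000140625
stork: 0.2 × (1−0.55) × 0.05 × 0.65 × 0.8 × (1−0.75) = 0.000585
egret: 0.05 × (1−0.2) × 0.55 × 0.45 × 0.65 × (1−0.65) = 0.00225225
P(egret | x) = 0.00225225 / 0.002977875 ≈ 0.7563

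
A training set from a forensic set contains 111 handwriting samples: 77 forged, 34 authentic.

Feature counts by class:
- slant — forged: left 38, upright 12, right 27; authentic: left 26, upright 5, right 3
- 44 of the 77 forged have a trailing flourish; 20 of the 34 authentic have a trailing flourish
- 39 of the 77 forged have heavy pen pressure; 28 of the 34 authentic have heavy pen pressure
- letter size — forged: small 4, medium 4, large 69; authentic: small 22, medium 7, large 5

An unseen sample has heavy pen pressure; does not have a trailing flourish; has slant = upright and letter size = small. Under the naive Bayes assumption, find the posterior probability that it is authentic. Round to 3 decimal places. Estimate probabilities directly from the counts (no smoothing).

forged: (77/111) × (12/77) × (33/77) × (39/77) × (4/77) ≈ 0.00121906
authentic: (34/111) × (5/34) × (14/34) × (28/34) × (22/34) ≈ 0.00988369
P(authentic | x) = 0.00988369 / 0.01110275 ≈ 0.890

0.890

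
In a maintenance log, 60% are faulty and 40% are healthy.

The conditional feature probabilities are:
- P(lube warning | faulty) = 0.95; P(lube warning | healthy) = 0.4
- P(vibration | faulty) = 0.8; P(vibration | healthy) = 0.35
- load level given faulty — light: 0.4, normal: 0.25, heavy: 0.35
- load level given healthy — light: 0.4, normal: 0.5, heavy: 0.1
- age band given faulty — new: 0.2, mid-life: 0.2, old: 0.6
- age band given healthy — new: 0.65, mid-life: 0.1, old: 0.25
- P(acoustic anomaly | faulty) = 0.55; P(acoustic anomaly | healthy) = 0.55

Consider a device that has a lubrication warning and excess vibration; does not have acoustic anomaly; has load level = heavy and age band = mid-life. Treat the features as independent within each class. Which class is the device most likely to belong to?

faulty: 0.6 × 0.95 × 0.8 × 0.35 × 0.2 × (1−0.55) = 0.014364
healthy: 0.4 × 0.4 × 0.35 × 0.1 × 0.1 × (1−0.55) = 0.000252
Highest score → faulty.

faulty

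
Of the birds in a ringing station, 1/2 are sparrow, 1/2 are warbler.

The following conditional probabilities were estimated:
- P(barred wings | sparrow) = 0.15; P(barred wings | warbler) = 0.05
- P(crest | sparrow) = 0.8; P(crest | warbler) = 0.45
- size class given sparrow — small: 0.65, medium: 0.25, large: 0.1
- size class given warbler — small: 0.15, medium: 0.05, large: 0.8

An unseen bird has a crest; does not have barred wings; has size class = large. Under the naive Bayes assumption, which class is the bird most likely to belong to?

sparrow: 0.5 × (1−0.15) × 0.8 × 0.1 = 0.034
warbler: 0.5 × (1−0.05) × 0.45 × 0.8 = 0.171
Highest score → warbler.

warbler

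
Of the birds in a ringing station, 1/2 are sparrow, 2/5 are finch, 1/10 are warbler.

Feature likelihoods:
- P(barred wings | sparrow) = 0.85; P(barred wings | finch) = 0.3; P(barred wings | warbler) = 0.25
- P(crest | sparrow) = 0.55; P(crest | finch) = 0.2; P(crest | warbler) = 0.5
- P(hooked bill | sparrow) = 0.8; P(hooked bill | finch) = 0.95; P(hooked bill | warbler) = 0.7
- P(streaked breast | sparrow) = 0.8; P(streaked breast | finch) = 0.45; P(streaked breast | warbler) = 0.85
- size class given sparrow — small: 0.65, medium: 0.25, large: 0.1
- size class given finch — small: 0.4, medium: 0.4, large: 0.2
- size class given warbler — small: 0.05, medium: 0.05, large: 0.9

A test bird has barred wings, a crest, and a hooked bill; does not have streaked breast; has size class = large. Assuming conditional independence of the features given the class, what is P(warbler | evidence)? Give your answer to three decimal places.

0.159

sparrow: 0.5 × 0.85 × 0.55 × 0.8 × (1−0.8) × 0.1 = 0.00374
finch: 0.4 × 0.3 × 0.2 × 0.95 × (1−0.45) × 0.2 = 0.002508
warbler: 0.1 × 0.25 × 0.5 × 0.7 × (1−0.85) × 0.9 = 0.00118125
P(warbler | x) = 0.00118125 / 0.00742925 ≈ 0.159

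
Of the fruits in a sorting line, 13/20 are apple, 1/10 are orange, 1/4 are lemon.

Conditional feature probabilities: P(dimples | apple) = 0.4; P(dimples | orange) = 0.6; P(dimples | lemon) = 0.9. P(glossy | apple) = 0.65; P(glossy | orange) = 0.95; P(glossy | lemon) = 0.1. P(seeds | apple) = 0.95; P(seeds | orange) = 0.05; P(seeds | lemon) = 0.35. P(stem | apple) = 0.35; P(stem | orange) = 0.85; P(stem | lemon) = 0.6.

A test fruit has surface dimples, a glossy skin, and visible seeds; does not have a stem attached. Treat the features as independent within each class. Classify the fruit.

apple: 0.65 × 0.4 × 0.65 × 0.95 × (1−0.35) = 0.1043575
orange: 0.1 × 0.6 × 0.95 × 0.05 × (1−0.85) = 0.0004275
lemon: 0.25 × 0.9 × 0.1 × 0.35 × (1−0.6) = 0.00315
Highest score → apple.

apple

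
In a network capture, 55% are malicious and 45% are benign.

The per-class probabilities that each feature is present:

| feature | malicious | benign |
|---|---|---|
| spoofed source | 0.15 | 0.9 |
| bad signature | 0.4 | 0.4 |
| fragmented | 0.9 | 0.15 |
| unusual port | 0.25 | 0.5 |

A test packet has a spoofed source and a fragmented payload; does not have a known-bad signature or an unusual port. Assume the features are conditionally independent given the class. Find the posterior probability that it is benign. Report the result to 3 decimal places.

malicious: 0.55 × 0.15 × (1−0.4) × 0.9 × (1−0.25) = 0.0334125
benign: 0.45 × 0.9 × (1−0.4) × 0.15 × (1−0.5) = 0.018225
P(benign | x) = 0.018225 / 0.0516375 ≈ 0.353

0.353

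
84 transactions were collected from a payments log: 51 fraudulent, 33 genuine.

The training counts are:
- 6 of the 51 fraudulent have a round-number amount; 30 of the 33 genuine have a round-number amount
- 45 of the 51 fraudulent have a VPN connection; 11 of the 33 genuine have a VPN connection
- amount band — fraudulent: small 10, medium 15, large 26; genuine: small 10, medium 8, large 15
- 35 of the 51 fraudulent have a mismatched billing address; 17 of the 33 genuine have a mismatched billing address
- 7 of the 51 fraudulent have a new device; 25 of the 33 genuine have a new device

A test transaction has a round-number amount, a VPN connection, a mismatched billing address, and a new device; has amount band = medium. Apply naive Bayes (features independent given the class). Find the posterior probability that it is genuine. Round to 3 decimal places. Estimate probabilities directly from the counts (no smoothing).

0.866

fraudulent: (51/84) × (6/51) × (45/51) × (15/51) × (35/51) × (7/51) ≈ 0.00174607
genuine: (33/84) × (30/33) × (11/33) × (8/33) × (17/33) × (25/33) ≈ 0.0112631
P(genuine | x) = 0.0112631 / 0.01300917 ≈ 0.866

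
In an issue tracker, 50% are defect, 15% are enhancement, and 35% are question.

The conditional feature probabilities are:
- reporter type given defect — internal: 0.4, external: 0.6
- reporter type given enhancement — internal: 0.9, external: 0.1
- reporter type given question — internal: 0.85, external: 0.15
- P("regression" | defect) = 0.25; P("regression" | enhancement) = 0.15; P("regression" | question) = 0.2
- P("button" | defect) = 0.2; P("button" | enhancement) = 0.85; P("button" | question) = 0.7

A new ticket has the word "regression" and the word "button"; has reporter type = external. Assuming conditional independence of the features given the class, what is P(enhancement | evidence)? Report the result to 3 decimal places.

defect: 0.5 × 0.6 × 0.25 × 0.2 = 0.015
enhancement: 0.15 × 0.1 × 0.15 × 0.85 = 0.0019125
question: 0.35 × 0.15 × 0.2 × 0.7 = 0.00735
P(enhancement | x) = 0.0019125 / 0.0242625 ≈ 0.079

0.079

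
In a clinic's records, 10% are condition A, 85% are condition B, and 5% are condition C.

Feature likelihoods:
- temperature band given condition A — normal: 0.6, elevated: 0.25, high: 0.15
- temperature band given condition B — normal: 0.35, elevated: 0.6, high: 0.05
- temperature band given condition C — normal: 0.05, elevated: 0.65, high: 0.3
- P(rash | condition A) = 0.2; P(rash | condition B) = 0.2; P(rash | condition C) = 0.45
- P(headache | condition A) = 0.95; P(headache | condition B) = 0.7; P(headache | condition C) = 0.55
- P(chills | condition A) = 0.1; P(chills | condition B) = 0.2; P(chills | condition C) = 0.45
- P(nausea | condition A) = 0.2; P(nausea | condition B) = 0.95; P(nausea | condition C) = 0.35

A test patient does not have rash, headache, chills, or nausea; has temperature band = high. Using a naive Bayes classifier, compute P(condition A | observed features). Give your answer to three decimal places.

0.199

condition A: 0.1 × 0.15 × (1−0.2) × (1−0.95) × (1−0.1) × (1−0.2) = 0.000432
condition B: 0.85 × 0.05 × (1−0.2) × (1−0.7) × (1−0.2) × (1−0.95) = 0.000408
condition C: 0.05 × 0.3 × (1−0.45) × (1−0.55) × (1−0.45) × (1−0.35) = 0.00132721875
P(condition A | x) = 0.000432 / 0.00216721875 ≈ 0.199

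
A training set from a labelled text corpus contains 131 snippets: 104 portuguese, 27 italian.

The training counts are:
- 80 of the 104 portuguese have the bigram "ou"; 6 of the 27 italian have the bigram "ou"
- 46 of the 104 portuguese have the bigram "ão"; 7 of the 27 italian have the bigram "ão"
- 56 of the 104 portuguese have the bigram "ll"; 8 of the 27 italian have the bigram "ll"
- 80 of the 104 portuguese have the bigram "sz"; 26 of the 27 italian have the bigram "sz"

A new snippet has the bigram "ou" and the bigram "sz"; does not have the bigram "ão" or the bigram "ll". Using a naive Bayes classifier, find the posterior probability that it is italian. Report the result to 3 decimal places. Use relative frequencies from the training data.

0.160

portuguese: (104/131) × (80/104) × (58/104) × (48/104) × (80/104) ≈ 0.120914
italian: (27/131) × (6/27) × (20/27) × (19/27) × (26/27) ≈ 0.0229904
P(italian | x) = 0.0229904 / 0.1439044 ≈ 0.160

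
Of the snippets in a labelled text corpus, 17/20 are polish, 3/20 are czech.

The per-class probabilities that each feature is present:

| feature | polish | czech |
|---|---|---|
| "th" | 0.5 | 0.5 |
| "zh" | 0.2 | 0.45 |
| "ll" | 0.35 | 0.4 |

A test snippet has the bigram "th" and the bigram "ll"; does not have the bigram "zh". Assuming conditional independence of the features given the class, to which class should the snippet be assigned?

polish

polish: 0.85 × 0.5 × (1−0.2) × 0.35 = 0.119
czech: 0.15 × 0.5 × (1−0.45) × 0.4 = 0.0165
Highest score → polish.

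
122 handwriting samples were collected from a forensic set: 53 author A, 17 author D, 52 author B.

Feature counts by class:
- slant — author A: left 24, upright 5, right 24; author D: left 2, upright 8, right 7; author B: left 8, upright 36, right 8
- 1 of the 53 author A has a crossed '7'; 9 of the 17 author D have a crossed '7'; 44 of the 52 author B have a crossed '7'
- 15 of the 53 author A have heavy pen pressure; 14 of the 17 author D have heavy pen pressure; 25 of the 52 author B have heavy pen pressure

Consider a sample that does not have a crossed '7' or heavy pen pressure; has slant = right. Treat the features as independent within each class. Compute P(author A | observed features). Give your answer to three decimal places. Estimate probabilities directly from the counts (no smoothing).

author A: (53/122) × (24/53) × (52/53) × (38/53) ≈ 0.138384
author D: (17/122) × (7/17) × (8/17) × (3/17) ≈ 0.00476488
author B: (52/122) × (8/52) × (8/52) × (27/52) ≈ 0.00523814
P(author A | x) = 0.138384 / 0.14838702 ≈ 0.933

0.933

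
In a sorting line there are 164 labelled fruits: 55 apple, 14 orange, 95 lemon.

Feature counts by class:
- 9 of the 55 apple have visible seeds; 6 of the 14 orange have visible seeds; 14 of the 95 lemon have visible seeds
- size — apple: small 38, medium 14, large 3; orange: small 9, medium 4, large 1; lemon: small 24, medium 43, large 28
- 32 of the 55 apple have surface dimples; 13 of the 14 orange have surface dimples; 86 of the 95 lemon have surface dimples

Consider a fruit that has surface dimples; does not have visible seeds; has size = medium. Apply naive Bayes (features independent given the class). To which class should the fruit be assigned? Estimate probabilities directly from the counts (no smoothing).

apple: (55/164) × (46/55) × (14/55) × (32/55) ≈ 0.04154
orange: (14/164) × (8/14) × (4/14) × (13/14) ≈ 0.0129418
lemon: (95/164) × (81/95) × (43/95) × (86/95) ≈ 0.202377
Highest score → lemon.

lemon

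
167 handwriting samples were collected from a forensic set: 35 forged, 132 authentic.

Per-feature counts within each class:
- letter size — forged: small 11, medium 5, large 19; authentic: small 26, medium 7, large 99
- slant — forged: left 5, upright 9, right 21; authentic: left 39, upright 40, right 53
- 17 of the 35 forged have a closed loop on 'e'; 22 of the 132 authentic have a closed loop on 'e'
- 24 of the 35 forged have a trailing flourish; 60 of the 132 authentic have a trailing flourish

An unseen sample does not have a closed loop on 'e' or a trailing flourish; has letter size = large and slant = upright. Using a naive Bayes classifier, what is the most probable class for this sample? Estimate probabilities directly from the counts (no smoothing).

forged: (35/167) × (19/35) × (9/35) × (18/35) × (11/35) ≈ 0.00472869
authentic: (132/167) × (99/132) × (40/132) × (110/132) × (72/132) ≈ 0.0816549
Highest score → authentic.

authentic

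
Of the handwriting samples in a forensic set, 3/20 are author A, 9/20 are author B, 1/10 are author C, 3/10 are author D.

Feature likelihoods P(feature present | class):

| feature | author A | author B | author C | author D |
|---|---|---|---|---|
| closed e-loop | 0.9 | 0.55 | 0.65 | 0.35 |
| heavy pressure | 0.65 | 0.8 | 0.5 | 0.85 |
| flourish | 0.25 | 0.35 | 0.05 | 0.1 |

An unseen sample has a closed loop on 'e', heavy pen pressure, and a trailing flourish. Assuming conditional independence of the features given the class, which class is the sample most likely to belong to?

author B

author A: 0.15 × 0.9 × 0.65 × 0.25 = 0.0219375
author B: 0.45 × 0.55 × 0.8 × 0.35 = 0.0693
author C: 0.1 × 0.65 × 0.5 × 0.05 = 0.001625
author D: 0.3 × 0.35 × 0.85 × 0.1 = 0.008925
Highest score → author B.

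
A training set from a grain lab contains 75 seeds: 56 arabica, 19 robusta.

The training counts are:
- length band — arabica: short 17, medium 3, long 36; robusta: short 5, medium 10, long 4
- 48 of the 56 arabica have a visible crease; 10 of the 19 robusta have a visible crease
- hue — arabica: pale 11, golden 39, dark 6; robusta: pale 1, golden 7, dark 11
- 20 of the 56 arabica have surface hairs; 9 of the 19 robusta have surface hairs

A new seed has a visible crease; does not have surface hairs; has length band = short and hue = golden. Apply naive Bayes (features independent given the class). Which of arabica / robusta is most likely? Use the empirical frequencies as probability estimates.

arabica: (56/75) × (17/56) × (48/56) × (39/56) × (36/56) ≈ 0.0869825
robusta: (19/75) × (5/19) × (10/19) × (7/19) × (10/19) ≈ 0.00680371
Highest score → arabica.

arabica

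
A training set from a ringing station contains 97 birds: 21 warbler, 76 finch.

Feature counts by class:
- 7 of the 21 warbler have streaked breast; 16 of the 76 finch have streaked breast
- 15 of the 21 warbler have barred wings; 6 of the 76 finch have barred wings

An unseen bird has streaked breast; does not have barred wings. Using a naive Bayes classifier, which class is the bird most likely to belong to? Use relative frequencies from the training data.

warbler: (21/97) × (7/21) × (6/21) ≈ 0.0206186
finch: (76/97) × (16/76) × (70/76) ≈ 0.151926
Highest score → finch.

finch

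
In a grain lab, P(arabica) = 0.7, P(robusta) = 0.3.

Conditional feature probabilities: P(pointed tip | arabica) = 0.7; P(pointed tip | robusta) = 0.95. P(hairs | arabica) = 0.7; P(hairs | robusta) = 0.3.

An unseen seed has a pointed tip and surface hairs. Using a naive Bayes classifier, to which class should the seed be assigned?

arabica: 0.7 × 0.7 × 0.7 = 0.343
robusta: 0.3 × 0.95 × 0.3 = 0.0855
Highest score → arabica.

arabica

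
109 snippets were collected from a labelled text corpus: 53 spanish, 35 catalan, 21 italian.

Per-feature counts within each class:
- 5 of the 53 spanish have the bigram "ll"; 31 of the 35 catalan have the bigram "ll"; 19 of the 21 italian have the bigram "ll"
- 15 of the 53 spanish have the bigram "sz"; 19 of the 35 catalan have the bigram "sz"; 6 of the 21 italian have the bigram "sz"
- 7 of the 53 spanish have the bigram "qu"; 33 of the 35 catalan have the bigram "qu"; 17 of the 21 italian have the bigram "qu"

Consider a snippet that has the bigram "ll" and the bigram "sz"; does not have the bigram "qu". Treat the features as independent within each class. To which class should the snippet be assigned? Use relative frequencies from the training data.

spanish: (53/109) × (5/53) × (15/53) × (46/53) ≈ 0.0112678
catalan: (35/109) × (31/35) × (19/35) × (2/35) ≈ 0.00882232
italian: (21/109) × (19/21) × (6/21) × (4/21) ≈ 0.00948636
Highest score → spanish.

spanish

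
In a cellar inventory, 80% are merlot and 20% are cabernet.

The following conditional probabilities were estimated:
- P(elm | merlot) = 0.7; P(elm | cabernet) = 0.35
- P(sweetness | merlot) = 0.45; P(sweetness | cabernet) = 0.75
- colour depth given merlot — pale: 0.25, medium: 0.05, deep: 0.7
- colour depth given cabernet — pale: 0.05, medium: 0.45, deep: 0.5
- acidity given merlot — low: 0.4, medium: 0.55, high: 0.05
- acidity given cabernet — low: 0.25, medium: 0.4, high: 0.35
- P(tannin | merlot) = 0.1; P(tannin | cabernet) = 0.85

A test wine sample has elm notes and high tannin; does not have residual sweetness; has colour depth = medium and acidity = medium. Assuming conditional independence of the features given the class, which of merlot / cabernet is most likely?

cabernet

merlot: 0.8 × 0.7 × (1−0.45) × 0.05 × 0.55 × 0.1 = 0.000847
cabernet: 0.2 × 0.35 × (1−0.75) × 0.45 × 0.4 × 0.85 = 0.0026775
Highest score → cabernet.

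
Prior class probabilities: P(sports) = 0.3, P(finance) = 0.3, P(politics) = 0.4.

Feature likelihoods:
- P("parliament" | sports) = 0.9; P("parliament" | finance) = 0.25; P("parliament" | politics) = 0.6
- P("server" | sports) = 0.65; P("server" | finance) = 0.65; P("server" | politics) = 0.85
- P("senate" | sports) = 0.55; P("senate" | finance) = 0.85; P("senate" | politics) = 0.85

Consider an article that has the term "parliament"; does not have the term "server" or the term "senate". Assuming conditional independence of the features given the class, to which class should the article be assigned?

sports

sports: 0.3 × 0.9 × (1−0.65) × (1−0.55) = 0.042525
finance: 0.3 × 0.25 × (1−0.65) × (1−0.85) = 0.0039375
politics: 0.4 × 0.6 × (1−0.85) × (1−0.85) = 0.0054
Highest score → sports.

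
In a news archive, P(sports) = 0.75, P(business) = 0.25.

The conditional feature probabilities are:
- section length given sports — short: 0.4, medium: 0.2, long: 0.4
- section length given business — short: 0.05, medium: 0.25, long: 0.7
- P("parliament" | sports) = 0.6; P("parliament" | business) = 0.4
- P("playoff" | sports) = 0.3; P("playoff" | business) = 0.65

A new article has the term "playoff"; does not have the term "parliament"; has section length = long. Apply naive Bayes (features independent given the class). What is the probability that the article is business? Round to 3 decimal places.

sports: 0.75 × 0.4 × (1−0.6) × 0.3 = 0.036
business: 0.25 × 0.7 × (1−0.4) × 0.65 = 0.06825
P(business | x) = 0.06825 / 0.10425 ≈ 0.655

0.655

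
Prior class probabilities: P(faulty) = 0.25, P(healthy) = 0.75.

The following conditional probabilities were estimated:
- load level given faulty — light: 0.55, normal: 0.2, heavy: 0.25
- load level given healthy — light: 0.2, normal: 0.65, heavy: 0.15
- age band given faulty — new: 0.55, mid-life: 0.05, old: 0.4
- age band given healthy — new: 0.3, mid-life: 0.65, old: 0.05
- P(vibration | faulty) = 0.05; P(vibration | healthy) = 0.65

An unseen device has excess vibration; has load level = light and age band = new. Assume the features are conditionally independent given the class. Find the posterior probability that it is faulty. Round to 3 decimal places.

0.114

faulty: 0.25 × 0.55 × 0.55 × 0.05 = 0.00378125
healthy: 0.75 × 0.2 × 0.3 × 0.65 = 0.02925
P(faulty | x) = 0.00378125 / 0.03303125 ≈ 0.114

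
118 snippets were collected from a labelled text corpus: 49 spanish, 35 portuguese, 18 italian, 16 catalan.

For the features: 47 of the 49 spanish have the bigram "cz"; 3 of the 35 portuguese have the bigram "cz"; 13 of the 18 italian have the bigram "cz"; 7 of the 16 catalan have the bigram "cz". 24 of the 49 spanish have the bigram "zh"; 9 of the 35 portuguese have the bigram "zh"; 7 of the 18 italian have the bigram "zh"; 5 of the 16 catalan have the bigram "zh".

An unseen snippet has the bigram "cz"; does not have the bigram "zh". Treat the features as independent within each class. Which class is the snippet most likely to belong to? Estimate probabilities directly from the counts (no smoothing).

spanish

spanish: (49/118) × (47/49) × (25/49) ≈ 0.203217
portuguese: (35/118) × (3/35) × (26/35) ≈ 0.0188862
italian: (18/118) × (13/18) × (11/18) ≈ 0.0673258
catalan: (16/118) × (7/16) × (11/16) ≈ 0.0407839
Highest score → spanish.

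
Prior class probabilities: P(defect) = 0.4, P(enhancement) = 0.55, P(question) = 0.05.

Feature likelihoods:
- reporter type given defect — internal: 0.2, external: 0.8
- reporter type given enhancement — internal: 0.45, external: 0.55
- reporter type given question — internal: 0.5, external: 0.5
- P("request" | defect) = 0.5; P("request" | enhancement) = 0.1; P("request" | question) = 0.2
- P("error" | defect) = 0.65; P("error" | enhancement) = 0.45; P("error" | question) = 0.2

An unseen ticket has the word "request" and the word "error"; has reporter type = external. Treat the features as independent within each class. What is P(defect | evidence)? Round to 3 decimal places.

0.877

defect: 0.4 × 0.8 × 0.5 × 0.65 = 0.104
enhancement: 0.55 × 0.55 × 0.1 × 0.45 = 0.0136125
question: 0.05 × 0.5 × 0.2 × 0.2 = 0.001
P(defect | x) = 0.104 / 0.1186125 ≈ 0.877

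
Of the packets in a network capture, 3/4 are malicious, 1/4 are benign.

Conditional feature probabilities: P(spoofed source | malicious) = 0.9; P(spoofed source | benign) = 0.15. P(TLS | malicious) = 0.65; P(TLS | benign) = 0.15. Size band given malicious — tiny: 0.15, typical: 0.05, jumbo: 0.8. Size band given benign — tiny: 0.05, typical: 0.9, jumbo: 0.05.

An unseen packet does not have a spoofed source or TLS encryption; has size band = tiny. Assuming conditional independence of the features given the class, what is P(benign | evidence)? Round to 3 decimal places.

malicious: 0.75 × (1−0.9) × (1−0.65) × 0.15 = 0.0039375
benign: 0.25 × (1−0.15) × (1−0.15) × 0.05 = 0.00903125
P(benign | x) = 0.00903125 / 0.01296875 ≈ 0.696

0.696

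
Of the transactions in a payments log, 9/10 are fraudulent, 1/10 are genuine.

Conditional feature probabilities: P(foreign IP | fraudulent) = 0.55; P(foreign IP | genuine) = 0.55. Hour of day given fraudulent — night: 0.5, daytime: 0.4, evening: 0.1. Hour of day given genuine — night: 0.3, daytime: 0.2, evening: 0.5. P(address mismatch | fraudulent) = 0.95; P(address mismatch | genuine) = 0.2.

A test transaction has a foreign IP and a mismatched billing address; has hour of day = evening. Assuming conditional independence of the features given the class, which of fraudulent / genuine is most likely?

fraudulent

fraudulent: 0.9 × 0.55 × 0.1 × 0.95 = 0.047025
genuine: 0.1 × 0.55 × 0.5 × 0.2 = 0.0055
Highest score → fraudulent.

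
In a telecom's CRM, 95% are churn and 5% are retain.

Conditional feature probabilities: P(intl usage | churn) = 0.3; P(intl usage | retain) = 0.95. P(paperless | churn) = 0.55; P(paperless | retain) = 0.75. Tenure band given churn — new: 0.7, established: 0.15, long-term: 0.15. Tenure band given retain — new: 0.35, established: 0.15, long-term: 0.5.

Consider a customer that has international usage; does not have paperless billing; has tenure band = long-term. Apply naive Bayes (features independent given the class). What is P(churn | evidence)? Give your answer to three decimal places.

churn: 0.95 × 0.3 × (1−0.55) × 0.15 = 0.0192375
retain: 0.05 × 0.95 × (1−0.75) × 0.5 = 0.0059375
P(churn | x) = 0.0192375 / 0.025175 ≈ 0.764

0.764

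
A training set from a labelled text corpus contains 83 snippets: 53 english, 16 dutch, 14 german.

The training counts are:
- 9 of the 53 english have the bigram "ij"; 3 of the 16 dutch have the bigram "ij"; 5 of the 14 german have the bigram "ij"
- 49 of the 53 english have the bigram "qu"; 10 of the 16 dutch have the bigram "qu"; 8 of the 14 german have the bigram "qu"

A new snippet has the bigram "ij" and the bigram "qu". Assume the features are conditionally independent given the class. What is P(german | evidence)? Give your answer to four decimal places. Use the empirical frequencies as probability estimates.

0.2189

english: (53/83) × (9/53) × (49/53) ≈ 0.10025
dutch: (16/83) × (3/16) × (10/16) ≈ 0.0225904
german: (14/83) × (5/14) × (8/14) ≈ 0.0344234
P(german | x) = 0.0344234 / 0.1572638 ≈ 0.2189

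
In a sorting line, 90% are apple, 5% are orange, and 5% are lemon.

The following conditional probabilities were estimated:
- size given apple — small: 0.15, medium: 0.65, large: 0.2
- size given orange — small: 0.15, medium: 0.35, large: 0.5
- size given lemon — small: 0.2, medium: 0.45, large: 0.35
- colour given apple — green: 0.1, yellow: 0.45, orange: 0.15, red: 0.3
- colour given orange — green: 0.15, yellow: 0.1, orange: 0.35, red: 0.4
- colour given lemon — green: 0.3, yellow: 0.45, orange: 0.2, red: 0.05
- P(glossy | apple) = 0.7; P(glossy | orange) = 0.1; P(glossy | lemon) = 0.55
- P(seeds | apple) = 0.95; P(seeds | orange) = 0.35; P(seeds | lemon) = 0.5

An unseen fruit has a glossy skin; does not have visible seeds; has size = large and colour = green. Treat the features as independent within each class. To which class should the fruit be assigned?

lemon

apple: 0.9 × 0.2 × 0.1 × 0.7 × (1−0.95) = 0.00063
orange: 0.05 × 0.5 × 0.15 × 0.1 × (1−0.35) = 0.00024375
lemon: 0.05 × 0.35 × 0.3 × 0.55 × (1−0.5) = 0.00144375
Highest score → lemon.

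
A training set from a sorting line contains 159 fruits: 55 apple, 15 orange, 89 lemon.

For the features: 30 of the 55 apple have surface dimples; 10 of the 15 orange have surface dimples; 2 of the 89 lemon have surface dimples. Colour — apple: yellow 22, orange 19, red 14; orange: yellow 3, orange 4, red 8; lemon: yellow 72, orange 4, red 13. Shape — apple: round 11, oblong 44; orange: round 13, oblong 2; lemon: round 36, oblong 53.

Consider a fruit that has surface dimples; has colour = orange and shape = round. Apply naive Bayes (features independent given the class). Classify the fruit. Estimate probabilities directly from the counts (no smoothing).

apple: (55/159) × (30/55) × (19/55) × (11/55) ≈ 0.013036
orange: (15/159) × (10/15) × (4/15) × (13/15) ≈ 0.0145353
lemon: (89/159) × (2/89) × (4/89) × (36/89) ≈ 0.000228673
Highest score → orange.

orange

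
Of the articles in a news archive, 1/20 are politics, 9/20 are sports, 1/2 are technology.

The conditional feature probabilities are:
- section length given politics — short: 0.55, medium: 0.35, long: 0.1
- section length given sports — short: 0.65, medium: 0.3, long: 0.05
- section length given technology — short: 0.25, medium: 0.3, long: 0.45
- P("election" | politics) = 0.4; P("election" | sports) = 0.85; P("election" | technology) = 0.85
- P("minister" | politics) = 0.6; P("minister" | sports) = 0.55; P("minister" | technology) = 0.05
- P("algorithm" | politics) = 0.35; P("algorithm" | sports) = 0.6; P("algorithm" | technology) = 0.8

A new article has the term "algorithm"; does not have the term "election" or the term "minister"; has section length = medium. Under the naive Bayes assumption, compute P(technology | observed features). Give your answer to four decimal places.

0.7114

politics: 0.05 × 0.35 × (1−0.4) × (1−0.6) × 0.35 = 0.00147
sports: 0.45 × 0.3 × (1−0.85) × (1−0.55) × 0.6 = 0.0054675
technology: 0.5 × 0.3 × (1−0.85) × (1−0.05) × 0.8 = 0.0171
P(technology | x) = 0.0171 / 0.0240375 ≈ 0.7114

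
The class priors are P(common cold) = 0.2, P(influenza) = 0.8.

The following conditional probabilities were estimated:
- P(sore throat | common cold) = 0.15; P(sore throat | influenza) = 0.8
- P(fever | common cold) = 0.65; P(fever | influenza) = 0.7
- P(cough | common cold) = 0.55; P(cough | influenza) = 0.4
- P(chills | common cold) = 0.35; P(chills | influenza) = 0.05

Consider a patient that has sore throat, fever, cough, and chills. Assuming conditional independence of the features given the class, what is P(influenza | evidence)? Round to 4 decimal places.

0.7047

common cold: 0.2 × 0.15 × 0.65 × 0.55 × 0.35 = 0.00375375
influenza: 0.8 × 0.8 × 0.7 × 0.4 × 0.05 = 0.00896
P(influenza | x) = 0.00896 / 0.01271375 ≈ 0.7047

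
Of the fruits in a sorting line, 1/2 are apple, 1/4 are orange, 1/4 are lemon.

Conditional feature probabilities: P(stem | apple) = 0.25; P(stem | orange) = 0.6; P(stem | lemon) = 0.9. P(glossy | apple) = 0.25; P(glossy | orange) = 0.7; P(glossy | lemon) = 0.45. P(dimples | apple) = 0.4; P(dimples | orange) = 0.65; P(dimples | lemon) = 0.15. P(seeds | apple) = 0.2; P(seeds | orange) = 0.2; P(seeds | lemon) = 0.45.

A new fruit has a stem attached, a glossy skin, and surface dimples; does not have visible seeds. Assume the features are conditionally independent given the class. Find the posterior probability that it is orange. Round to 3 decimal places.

0.748

apple: 0.5 × 0.25 × 0.25 × 0.4 × (1−0.2) = 0.01
orange: 0.25 × 0.6 × 0.7 × 0.65 × (1−0.2) = 0.0546
lemon: 0.25 × 0.9 × 0.45 × 0.15 × (1−0.45) = 0.008353125
P(orange | x) = 0.0546 / 0.072953125 ≈ 0.748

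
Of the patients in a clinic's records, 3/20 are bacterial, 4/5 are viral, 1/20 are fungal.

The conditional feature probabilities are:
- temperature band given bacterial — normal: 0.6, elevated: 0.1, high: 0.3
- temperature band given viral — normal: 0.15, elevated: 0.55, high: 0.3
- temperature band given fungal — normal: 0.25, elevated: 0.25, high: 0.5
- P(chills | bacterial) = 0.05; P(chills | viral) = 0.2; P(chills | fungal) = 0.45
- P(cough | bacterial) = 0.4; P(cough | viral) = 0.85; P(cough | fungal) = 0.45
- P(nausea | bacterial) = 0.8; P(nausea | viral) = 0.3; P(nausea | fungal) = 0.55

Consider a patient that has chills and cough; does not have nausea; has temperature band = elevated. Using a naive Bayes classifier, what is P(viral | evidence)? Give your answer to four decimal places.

0.9776

bacterial: 0.15 × 0.1 × 0.05 × 0.4 × (1−0.8) = 0.00006
viral: 0.8 × 0.55 × 0.2 × 0.85 × (1−0.3) = 0.05236
fungal: 0.05 × 0.25 × 0.45 × 0.45 × (1−0.55) = 0.0011390625
P(viral | x) = 0.05236 / 0.0535590625 ≈ 0.9776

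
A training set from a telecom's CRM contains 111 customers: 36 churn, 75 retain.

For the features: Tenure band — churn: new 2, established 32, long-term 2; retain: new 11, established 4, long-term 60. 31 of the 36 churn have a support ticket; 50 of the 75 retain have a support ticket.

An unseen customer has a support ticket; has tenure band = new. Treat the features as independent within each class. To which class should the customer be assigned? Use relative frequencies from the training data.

retain

churn: (36/111) × (2/36) × (31/36) ≈ 0.0155155
retain: (75/111) × (11/75) × (50/75) ≈ 0.0660661
Highest score → retain.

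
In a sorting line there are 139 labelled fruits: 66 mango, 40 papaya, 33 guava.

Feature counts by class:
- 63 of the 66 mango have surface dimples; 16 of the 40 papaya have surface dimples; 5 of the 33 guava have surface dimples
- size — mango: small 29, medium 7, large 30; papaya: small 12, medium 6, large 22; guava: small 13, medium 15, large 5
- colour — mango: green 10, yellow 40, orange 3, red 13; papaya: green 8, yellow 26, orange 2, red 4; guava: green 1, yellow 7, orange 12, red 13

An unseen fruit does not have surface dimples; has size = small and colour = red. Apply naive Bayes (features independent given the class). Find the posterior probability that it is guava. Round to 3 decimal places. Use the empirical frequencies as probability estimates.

0.816

mango: (66/139) × (3/66) × (29/66) × (13/66) ≈ 0.00186793
papaya: (40/139) × (24/40) × (12/40) × (4/40) ≈ 0.00517986
guava: (33/139) × (28/33) × (13/33) × (13/33) ≈ 0.0312609
P(guava | x) = 0.0312609 / 0.03830869 ≈ 0.816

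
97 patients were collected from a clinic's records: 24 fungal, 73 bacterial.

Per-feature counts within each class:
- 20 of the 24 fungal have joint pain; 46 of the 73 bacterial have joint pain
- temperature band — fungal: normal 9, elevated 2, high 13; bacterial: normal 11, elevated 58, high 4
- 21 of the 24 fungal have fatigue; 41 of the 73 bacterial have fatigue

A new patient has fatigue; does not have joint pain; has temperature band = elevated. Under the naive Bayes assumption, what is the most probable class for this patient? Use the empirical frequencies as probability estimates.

fungal: (24/97) × (4/24) × (2/24) × (21/24) ≈ 0.00300687
bacterial: (73/97) × (27/73) × (58/73) × (41/73) ≈ 0.12421
Highest score → bacterial.

bacterial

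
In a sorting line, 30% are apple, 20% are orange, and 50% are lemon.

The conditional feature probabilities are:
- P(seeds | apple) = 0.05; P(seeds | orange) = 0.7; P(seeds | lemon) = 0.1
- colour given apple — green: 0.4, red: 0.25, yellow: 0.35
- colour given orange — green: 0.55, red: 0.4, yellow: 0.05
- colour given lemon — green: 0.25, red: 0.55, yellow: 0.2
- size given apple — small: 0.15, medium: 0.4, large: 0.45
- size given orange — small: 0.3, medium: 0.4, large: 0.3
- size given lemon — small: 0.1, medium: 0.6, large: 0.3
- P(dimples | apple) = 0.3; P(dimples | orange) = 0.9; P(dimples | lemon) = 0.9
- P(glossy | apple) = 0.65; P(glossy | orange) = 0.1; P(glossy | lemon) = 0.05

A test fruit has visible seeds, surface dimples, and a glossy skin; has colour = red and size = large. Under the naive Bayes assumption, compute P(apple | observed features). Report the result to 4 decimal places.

0.1487

apple: 0.3 × 0.05 × 0.25 × 0.45 × 0.3 × 0.65 = 0.0003290625
orange: 0.2 × 0.7 × 0.4 × 0.3 × 0.9 × 0.1 = 0.001512
lemon: 0.5 × 0.1 × 0.55 × 0.3 × 0.9 × 0.05 = 0.00037125
P(apple | x) = 0.0003290625 / 0.0022123125 ≈ 0.1487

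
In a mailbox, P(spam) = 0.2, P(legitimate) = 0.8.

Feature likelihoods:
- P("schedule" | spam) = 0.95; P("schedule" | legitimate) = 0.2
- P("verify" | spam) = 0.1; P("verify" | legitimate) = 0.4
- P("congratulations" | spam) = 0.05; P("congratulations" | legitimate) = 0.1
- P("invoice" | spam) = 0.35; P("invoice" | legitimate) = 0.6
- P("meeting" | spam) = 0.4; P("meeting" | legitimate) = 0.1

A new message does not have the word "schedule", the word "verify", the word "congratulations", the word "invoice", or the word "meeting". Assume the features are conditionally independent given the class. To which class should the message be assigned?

legitimate

spam: 0.2 × (1−0.95) × (1−0.1) × (1−0.05) × (1−0.35) × (1−0.4) = 0.0033345
legitimate: 0.8 × (1−0.2) × (1−0.4) × (1−0.1) × (1−0.6) × (1−0.1) = 0.124416
Highest score → legitimate.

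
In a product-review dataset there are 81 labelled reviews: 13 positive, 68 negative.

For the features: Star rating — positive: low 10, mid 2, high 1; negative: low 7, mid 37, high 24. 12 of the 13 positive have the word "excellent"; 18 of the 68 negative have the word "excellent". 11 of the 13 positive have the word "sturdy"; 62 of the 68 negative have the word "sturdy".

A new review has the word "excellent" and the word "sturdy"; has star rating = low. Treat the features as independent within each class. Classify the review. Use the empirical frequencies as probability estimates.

positive

positive: (13/81) × (10/13) × (12/13) × (11/13) ≈ 0.0964278
negative: (68/81) × (7/68) × (18/68) × (62/68) ≈ 0.0208574
Highest score → positive.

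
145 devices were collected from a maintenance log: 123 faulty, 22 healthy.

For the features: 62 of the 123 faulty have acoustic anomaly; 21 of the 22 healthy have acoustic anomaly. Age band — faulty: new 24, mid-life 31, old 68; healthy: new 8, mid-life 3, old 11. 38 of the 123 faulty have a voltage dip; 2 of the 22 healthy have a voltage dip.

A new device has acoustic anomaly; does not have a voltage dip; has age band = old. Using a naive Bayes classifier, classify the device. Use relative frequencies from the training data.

faulty: (123/145) × (62/123) × (68/123) × (85/123) ≈ 0.163358
healthy: (22/145) × (21/22) × (11/22) × (20/22) ≈ 0.0658307
Highest score → faulty.

faulty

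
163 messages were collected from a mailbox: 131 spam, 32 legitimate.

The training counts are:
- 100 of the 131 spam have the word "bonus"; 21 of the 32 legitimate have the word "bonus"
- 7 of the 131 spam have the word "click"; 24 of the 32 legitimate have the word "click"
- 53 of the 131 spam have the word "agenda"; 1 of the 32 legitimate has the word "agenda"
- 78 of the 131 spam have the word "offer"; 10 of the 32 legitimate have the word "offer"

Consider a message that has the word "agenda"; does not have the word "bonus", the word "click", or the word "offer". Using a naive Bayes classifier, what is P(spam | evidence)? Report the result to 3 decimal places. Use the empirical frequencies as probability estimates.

spam: (131/163) × (31/131) × (124/131) × (53/131) × (53/131) ≈ 0.0294668
legitimate: (32/163) × (11/32) × (8/32) × (1/32) × (22/32) ≈ 0.000362466
P(spam | x) = 0.0294668 / 0.029829266 ≈ 0.988

0.988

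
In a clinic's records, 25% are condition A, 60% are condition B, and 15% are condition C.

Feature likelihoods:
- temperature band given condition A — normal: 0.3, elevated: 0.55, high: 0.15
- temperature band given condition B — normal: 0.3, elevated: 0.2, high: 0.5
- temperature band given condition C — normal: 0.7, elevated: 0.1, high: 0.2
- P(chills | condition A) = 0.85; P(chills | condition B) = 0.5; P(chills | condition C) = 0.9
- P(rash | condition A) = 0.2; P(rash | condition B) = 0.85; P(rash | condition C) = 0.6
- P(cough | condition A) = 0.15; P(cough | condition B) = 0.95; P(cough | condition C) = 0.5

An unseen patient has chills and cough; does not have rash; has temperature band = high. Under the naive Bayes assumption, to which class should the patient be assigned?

condition B

condition A: 0.25 × 0.15 × 0.85 × (1−0.2) × 0.15 = 0.003825
condition B: 0.6 × 0.5 × 0.5 × (1−0.85) × 0.95 = 0.021375
condition C: 0.15 × 0.2 × 0.9 × (1−0.6) × 0.5 = 0.0054
Highest score → condition B.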